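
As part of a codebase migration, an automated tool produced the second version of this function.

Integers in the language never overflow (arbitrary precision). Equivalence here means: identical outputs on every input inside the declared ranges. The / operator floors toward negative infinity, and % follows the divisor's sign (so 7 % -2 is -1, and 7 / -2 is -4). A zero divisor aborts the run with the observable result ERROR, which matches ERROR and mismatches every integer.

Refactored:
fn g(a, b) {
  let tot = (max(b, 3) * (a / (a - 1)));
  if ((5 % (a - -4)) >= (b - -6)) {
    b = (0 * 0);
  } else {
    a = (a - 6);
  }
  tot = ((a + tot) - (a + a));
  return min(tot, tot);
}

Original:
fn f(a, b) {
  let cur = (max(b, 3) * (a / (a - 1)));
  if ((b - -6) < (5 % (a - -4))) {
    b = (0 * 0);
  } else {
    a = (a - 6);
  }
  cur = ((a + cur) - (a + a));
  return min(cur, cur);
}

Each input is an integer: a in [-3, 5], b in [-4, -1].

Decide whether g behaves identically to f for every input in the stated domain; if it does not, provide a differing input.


The rewrite breaks on a=-1, b=-4, where the results are 7 and 1.
f: cur = 0; ((b - -6) < (5 % (a - -4))) -> false; a = -7; cur = 7; return 7
g: tot = 0; ((5 % (a - -4)) >= (b - -6)) -> true; b = 0; tot = 1; return 1
verdict: not equivalent; witness: a=-1, b=-4


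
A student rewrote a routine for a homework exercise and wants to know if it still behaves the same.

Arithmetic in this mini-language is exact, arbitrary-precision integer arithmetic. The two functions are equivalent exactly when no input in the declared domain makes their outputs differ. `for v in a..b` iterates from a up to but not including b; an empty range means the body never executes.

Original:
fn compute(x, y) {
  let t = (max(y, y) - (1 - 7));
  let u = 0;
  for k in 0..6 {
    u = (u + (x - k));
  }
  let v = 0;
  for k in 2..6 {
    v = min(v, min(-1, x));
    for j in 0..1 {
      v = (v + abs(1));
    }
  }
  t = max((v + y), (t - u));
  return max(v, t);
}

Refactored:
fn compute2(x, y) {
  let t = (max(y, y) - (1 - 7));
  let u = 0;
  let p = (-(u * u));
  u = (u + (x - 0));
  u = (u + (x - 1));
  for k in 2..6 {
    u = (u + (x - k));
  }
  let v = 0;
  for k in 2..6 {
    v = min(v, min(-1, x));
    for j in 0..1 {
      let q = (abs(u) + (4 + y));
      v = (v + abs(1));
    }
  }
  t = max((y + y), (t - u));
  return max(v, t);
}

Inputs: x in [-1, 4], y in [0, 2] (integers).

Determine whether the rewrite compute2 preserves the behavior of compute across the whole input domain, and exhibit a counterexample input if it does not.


On input x=4, y=1, compute returns 1 while compute2 returns 2.
verdict: not equivalent; witness: x=4, y=1


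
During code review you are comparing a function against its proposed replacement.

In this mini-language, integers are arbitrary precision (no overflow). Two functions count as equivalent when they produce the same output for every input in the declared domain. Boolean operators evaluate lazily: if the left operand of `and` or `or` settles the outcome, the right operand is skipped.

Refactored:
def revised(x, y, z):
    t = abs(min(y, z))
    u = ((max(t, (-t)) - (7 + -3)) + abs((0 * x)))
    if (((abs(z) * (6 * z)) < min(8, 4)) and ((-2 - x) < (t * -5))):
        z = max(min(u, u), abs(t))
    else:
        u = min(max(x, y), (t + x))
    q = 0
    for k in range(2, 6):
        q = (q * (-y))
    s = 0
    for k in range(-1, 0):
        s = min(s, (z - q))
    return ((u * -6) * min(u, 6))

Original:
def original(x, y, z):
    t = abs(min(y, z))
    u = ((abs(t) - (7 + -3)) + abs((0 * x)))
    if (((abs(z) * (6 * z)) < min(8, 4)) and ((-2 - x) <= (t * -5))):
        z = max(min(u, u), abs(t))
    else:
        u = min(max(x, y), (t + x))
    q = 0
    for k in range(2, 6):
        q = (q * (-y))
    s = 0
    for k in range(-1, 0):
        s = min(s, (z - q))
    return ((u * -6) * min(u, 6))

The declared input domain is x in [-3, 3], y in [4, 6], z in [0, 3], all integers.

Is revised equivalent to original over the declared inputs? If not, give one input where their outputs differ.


These are not equivalent — on x=-2, y=4, z=0 the outputs split (-96 vs -24).
original: t=0, then u=-4, then (((abs(z) * (6 * z)) < min(8, 4)) and ((-2 - x) <= (t * -5))) is true, then z=0, then q=0, then (k=2), then q=0, then (k=3), then q=0, then (k=4), then q=0, then (k=5), then q=0, then s=0, then (k=-1), then s=0, then returns -96
revised: t=0, then u=-4, then (((abs(z) * (6 * z)) < min(8, 4)) and ((-2 - x) < (t * -5))) is false, then u=-2, then q=0, then (k=2), then q=0, then (k=3), then q=0, then (k=4), then q=0, then (k=5), then q=0, then s=0, then (k=-1), then s=0, then returns -24
verdict: not equivalent; witness: x=-2, y=4, z=0


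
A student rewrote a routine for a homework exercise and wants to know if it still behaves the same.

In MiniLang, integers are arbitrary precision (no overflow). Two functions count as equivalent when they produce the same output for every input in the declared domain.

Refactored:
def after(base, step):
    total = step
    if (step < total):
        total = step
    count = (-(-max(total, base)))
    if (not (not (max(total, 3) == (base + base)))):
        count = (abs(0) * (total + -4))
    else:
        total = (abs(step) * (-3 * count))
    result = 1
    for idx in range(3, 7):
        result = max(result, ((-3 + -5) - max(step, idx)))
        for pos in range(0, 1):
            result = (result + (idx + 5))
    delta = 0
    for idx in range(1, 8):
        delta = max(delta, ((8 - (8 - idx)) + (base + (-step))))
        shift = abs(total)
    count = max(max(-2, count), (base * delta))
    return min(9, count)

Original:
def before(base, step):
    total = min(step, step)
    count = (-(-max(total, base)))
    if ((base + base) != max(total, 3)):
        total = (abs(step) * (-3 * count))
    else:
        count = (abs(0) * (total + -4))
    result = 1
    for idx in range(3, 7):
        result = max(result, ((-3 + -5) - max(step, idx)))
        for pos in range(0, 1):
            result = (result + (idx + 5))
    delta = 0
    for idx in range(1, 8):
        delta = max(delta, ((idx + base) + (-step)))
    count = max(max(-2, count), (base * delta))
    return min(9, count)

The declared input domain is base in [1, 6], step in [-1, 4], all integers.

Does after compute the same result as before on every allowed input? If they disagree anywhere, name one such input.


This is a faithful refactor — constant usage differs; statement counts differ; branching structure differs; local variable names differ; arithmetic usage differs; comparison usage differs; boolean connective usage differs; min/max/abs usage differs, but the computed results match everywhere.
Spot check at base=6, step=-1 — before: total = -1; count = 6; ((base + base) != max(total, 3)) -> true; total = -18; result = 1; [idx=3]; result = 1; [pos=0]; result = 9; [idx=4]; result = 9; [pos=0]; result = 18; [idx=5]; result = 18; [pos=0]; result = 28; [idx=6]; result = 28; [pos=0]; result = 39; delta = 0; [idx=1]; delta = 8; [idx=2]; delta = 9; [idx=3]; delta = 10; [idx=4]; delta = 11; [idx=5]; delta = 12; [idx=6]; delta = 13; [idx=7]; delta = 14; count = 84; return 9. after: total = -1; (step < total) -> false; count = 6; (not (not (max(total, 3) == (base + base)))) -> false; total = -18; result = 1; [idx=3]; result = 1; [pos=0]; result = 9; [idx=4]; result = 9; [pos=0]; result = 18; [idx=5]; result = 18; [pos=0]; result = 28; [idx=6]; result = 28; [pos=0]; result = 39; delta = 0; [idx=1]; delta = 8; shift = 18; [idx=2]; delta = 9; shift = 18; [idx=3]; delta = 10; shift = 18; [idx=4]; delta = 11; shift = 18; [idx=5]; delta = 12; shift = 18; [idx=6]; delta = 13; shift = 18; [idx=7]; delta = 14; shift = 18; count = 84; return 9. Both give 9.
Checked all 36 inputs in the declared domain: the outputs agree on every one.
verdict: equivalent


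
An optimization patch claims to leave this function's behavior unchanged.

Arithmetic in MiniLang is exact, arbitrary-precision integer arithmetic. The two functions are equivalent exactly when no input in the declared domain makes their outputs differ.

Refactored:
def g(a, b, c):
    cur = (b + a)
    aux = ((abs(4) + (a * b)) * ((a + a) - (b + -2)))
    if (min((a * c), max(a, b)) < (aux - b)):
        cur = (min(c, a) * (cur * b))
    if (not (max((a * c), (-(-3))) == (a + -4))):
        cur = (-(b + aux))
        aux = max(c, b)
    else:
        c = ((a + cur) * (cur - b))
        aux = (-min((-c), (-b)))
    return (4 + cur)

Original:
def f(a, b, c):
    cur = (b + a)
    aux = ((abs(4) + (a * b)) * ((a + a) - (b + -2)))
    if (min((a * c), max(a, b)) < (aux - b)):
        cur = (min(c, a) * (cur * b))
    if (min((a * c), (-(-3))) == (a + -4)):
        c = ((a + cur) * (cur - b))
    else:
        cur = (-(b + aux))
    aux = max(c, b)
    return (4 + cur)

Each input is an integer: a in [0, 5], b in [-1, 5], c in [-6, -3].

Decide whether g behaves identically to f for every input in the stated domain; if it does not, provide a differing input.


Run the pair on a=1, b=-1, c=-3.
f: cur = 0; aux = 15; (min((a * c), max(a, b)) < (aux - b)) -> true; cur = 0; (min((a * c), (-(-3))) == (a + -4)) -> true; c = 1; aux = 1; return 4
g: cur = 0; aux = 15; (min((a * c), max(a, b)) < (aux - b)) -> true; cur = 0; (not (max((a * c), (-(-3))) == (a + -4))) -> true; cur = -14; aux = -1; return -10
4 != -10, so the rewrite changes behavior.
verdict: not equivalent; witness: a=1, b=-1, c=-3


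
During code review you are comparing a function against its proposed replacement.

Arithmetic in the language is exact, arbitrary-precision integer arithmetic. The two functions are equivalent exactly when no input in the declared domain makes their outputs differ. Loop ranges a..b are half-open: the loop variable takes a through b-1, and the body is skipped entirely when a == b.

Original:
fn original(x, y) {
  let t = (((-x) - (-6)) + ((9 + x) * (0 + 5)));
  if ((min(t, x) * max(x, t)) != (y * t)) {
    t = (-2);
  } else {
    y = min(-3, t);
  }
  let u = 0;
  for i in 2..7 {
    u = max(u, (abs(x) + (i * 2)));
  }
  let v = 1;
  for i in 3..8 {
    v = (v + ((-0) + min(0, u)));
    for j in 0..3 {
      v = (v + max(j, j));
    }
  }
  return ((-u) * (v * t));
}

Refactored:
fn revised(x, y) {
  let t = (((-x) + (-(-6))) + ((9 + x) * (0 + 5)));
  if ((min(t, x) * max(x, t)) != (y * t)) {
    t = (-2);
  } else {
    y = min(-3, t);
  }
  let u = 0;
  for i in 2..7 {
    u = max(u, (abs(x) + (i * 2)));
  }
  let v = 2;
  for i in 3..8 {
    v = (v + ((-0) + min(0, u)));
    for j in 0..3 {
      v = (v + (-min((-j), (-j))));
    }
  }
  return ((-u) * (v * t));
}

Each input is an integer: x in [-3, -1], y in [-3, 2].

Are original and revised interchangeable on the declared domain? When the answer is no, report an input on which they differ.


Input x=-3, y=-3: -9360 from original versus -9945 from revised.
verdict: not equivalent; witness: x=-3, y=-3


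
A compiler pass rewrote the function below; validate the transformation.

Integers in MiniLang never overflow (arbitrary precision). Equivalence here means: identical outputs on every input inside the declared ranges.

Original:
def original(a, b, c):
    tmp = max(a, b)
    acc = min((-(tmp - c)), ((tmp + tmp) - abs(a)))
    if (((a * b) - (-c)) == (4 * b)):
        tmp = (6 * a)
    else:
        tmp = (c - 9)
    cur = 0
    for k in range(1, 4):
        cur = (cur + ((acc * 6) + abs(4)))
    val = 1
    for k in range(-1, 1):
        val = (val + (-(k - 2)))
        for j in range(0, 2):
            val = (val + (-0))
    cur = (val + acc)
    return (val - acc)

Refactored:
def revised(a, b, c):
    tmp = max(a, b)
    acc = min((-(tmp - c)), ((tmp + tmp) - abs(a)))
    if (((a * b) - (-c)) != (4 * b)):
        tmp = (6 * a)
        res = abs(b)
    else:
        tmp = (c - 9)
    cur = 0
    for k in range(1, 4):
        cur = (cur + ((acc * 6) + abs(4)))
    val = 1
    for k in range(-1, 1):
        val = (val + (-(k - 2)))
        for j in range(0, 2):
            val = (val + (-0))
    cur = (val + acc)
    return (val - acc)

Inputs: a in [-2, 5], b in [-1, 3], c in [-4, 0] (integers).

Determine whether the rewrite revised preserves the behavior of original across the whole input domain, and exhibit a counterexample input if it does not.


Equivalent. The edit looks behavioral (`(((a * b) - (-c)) == (4 * b))` became `(((a * b) - (-c)) != (4 * b))`), but over these ranges it never changes the outcome.
Every one of the 200 inputs gives matching results.
Tracing a=0, b=1, c=-3: original: tmp=1, then acc=-4, then (((a * b) - (-c)) == (4 * b)) is false, then tmp=-12, then cur=0, then (k=1), then cur=-20, then (k=2), then cur=-40, then (k=3), then cur=-60, then val=1, then (k=-1), then val=4, then (j=0), then val=4, then (j=1), then val=4, then (k=0), then val=6, then (j=0), then val=6, then (j=1), then val=6, then cur=2, then returns 10 | revised: tmp=1, then acc=-4, then (((a * b) - (-c)) != (4 * b)) is true, then tmp=0, then res=1, then cur=0, then (k=1), then cur=-20, then (k=2), then cur=-40, then (k=3), then cur=-60, then val=1, then (k=-1), then val=4, then (j=0), then val=4, then (j=1), then val=4, then (k=0), then val=6, then (j=0), then val=6, then (j=1), then val=6, then cur=2, then returns 10 — matching result 10.
verdict: equivalent


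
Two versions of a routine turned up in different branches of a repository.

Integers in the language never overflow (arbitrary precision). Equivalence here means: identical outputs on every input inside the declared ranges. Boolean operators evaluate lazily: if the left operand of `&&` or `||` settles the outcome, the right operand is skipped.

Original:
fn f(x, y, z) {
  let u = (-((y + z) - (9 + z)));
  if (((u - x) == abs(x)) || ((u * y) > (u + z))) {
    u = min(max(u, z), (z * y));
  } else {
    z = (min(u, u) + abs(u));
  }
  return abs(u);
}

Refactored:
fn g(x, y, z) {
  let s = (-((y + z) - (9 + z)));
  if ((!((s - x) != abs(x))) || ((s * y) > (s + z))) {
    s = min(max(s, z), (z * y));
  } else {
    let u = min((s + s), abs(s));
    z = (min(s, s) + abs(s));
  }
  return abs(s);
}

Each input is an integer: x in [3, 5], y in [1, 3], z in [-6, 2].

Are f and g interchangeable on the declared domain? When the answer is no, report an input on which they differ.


Changes here: arithmetic usage differs, statement counts differ, boolean connective usage differs, min/max/abs usage differs, local variable names differ, comparison usage differs; the full 81-point sweep finds no disagreement.
verdict: equivalent


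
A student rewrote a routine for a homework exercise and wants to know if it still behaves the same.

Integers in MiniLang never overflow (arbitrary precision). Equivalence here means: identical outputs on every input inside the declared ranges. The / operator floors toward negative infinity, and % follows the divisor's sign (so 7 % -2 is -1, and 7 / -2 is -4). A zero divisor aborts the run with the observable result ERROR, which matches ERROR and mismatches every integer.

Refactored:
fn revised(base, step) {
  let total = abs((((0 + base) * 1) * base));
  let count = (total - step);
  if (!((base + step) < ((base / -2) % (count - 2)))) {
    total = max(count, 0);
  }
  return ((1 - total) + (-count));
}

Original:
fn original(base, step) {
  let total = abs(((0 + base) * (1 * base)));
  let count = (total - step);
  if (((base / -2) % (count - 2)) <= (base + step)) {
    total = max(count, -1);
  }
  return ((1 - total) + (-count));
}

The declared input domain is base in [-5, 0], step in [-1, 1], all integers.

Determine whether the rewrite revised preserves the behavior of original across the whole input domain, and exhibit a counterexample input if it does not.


Try base=0, step=1.
original: total=0, then count=-1, then (((base / -2) % (count - 2)) <= (base + step)) is true, then total=-1, then returns 3
revised: total=0, then count=-1, then (!((base + step) < ((base / -2) % (count - 2)))) is true, then total=0, then returns 2
3 against 2: the behavior changed.
verdict: not equivalent; witness: base=0, step=1


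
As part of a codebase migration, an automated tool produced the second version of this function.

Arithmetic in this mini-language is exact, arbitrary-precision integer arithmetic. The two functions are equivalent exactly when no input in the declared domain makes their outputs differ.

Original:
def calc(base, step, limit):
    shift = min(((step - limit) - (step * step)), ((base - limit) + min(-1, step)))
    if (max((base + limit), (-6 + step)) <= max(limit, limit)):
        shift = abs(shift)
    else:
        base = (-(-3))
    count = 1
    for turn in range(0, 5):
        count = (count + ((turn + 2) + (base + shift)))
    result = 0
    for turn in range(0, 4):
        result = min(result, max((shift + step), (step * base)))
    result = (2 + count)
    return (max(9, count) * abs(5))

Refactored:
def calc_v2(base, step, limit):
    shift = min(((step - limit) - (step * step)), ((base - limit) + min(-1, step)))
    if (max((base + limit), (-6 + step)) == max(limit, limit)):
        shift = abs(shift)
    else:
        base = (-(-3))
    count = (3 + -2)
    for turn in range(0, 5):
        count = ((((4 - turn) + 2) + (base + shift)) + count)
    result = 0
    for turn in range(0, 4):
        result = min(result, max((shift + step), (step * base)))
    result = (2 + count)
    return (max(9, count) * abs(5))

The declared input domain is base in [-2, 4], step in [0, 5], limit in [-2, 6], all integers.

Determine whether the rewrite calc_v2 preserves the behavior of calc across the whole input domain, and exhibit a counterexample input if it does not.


Consider the input base=-2, step=0, limit=-2.
calc: shift becomes -1; next (max((base + limit), (-6 + step)) <= max(limit, limit)) evaluates to true; next shift becomes 1; next count becomes 1; next at turn=0:; next count becomes 2; next at turn=1:; next count becomes 4; next at turn=2:; next count becomes 7; next at turn=3:; next count becomes 11; next at turn=4:; next count becomes 16; next result becomes 0; next at turn=0:; next result becomes 0; next at turn=1:; next result becomes 0; next at turn=2:; next result becomes 0; next at turn=3:; next result becomes 0; next result becomes 18; next final value 80
calc_v2: shift becomes -1; next (max((base + limit), (-6 + step)) == max(limit, limit)) evaluates to false; next base becomes 3; next count becomes 1; next at turn=0:; next count becomes 9; next at turn=1:; next count becomes 16; next at turn=2:; next count becomes 22; next at turn=3:; next count becomes 27; next at turn=4:; next count becomes 31; next result becomes 0; next at turn=0:; next result becomes 0; next at turn=1:; next result becomes 0; next at turn=2:; next result becomes 0; next at turn=3:; next result becomes 0; next result becomes 33; next final value 155
80 and 155 differ, so these are not the same function on this domain.
verdict: not equivalent; witness: base=-2, step=0, limit=-2


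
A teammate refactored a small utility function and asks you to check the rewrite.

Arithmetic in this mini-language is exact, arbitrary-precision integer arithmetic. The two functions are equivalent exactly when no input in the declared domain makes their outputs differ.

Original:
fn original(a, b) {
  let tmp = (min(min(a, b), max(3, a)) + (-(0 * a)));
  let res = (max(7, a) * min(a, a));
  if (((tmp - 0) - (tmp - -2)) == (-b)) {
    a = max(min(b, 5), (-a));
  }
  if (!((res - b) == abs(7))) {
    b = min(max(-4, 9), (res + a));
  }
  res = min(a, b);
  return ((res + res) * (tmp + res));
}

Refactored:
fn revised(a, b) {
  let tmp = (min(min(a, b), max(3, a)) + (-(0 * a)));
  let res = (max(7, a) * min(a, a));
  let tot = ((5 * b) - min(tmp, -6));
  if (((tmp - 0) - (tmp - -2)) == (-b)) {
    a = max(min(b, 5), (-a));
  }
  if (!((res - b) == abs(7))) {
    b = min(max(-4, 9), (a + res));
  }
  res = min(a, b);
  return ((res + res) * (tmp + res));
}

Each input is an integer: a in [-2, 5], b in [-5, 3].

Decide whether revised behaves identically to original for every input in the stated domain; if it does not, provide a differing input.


Reading the diff, among the changes: arithmetic usage differs; and min/max/abs usage differs; and constant usage differs; and statement counts differ; and local variable names differ.
Spot check at a=4, b=1 — original: tmp := 1 | res := 28 | (((tmp - 0) - (tmp - -2)) == (-b)): false | (!((res - b) == abs(7))): true | b := 9 | res := 4 | result 40. revised: tmp := 1 | res := 28 | tot := 11 | (((tmp - 0) - (tmp - -2)) == (-b)): false | (!((res - b) == abs(7))): true | b := 9 | res := 4 | result 40. Both give 40.
Across all 72 domain points the two functions coincide.
verdict: equivalent


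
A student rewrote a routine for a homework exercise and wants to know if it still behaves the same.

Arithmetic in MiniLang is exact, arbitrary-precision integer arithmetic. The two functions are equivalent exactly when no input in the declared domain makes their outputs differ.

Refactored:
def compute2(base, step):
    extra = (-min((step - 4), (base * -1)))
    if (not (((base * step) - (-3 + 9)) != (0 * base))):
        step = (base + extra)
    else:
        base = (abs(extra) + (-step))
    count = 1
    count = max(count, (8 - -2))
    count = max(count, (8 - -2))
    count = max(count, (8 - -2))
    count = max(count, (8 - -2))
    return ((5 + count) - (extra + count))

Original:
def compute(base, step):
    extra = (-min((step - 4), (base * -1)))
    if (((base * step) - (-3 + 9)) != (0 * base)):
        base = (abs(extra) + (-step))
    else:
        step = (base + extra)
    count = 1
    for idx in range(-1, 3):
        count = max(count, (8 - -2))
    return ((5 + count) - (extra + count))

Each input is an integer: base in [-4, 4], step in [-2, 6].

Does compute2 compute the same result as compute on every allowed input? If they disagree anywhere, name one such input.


Differences: loop structure differs; also boolean connective usage differs; also constant usage differs; also local variable names differ; also statement counts differ; also min/max/abs usage differs; also arithmetic usage differs — yet all 81 inputs agree.
verdict: equivalent


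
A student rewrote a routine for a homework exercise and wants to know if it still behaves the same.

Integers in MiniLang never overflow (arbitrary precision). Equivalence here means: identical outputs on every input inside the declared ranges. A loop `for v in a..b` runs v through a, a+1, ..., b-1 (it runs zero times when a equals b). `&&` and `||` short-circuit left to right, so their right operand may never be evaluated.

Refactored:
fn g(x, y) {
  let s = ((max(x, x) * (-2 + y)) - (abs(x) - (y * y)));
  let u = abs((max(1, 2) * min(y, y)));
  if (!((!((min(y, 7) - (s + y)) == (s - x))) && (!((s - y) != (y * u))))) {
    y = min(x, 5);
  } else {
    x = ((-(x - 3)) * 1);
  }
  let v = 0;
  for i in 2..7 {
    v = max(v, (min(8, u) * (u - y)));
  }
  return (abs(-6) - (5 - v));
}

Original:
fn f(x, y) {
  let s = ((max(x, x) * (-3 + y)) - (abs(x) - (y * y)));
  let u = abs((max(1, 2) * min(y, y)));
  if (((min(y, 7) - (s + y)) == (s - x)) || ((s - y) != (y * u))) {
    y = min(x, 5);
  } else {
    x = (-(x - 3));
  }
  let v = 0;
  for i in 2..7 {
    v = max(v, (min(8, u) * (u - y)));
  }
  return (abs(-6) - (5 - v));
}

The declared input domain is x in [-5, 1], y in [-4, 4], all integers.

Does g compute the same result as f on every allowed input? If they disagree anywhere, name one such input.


There is a counterexample at x=-2, y=1: 3 on one side, 9 on the other.
f: s := 3 | u := 2 | (((min(y, 7) - (s + y)) == (s - x)) || ((s - y) != (y * u))): false | x := 5 | v := 0 | iter i=2: | v := 2 | iter i=3: | v := 2 | iter i=4: | v := 2 | iter i=5: | v := 2 | iter i=6: | v := 2 | result 3
g: s := 1 | u := 2 | (!((!((min(y, 7) - (s + y)) == (s - x))) && (!((s - y) != (y * u))))): true | y := -2 | v := 0 | iter i=2: | v := 8 | iter i=3: | v := 8 | iter i=4: | v := 8 | iter i=5: | v := 8 | iter i=6: | v := 8 | result 9
verdict: not equivalent; witness: x=-2, y=1


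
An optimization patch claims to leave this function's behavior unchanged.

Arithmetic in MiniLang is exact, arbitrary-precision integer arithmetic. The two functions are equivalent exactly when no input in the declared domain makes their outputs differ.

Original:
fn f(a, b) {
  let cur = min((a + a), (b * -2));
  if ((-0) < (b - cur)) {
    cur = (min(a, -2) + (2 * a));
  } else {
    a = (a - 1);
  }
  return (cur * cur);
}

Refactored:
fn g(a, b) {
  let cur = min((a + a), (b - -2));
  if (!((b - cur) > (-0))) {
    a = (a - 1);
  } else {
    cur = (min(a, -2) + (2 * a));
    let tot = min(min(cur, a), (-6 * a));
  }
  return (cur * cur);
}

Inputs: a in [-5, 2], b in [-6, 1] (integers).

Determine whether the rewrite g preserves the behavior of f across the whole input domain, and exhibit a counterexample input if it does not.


Try a=-1, b=-6.
f: cur becomes -2; next ((-0) < (b - cur)) evaluates to false; next a becomes -2; next final value 4
g: cur becomes -4; next (!((b - cur) > (-0))) evaluates to true; next a becomes -2; next final value 16
4 vs 16 — the two versions disagree here.
verdict: not equivalent; witness: a=-1, b=-6


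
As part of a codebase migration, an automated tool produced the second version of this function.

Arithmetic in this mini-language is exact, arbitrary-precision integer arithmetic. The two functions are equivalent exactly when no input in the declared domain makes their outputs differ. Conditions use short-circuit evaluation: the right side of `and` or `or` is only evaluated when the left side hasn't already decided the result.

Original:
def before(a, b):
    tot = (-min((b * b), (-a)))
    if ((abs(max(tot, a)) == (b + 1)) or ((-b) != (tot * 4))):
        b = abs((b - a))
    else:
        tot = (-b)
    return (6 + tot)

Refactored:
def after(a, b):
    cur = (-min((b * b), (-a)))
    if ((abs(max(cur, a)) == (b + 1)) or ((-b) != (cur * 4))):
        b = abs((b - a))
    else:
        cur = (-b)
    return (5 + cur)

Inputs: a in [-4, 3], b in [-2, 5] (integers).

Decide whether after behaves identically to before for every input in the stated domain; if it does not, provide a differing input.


There is a counterexample at a=-4, b=-2: 2 on one side, 1 on the other.
before: tot=-4, then ((abs(max(tot, a)) == (b + 1)) or ((-b) != (tot * 4))) is true, then b=2, then returns 2
after: cur=-4, then ((abs(max(cur, a)) == (b + 1)) or ((-b) != (cur * 4))) is true, then b=2, then returns 1
verdict: not equivalent; witness: a=-4, b=-2


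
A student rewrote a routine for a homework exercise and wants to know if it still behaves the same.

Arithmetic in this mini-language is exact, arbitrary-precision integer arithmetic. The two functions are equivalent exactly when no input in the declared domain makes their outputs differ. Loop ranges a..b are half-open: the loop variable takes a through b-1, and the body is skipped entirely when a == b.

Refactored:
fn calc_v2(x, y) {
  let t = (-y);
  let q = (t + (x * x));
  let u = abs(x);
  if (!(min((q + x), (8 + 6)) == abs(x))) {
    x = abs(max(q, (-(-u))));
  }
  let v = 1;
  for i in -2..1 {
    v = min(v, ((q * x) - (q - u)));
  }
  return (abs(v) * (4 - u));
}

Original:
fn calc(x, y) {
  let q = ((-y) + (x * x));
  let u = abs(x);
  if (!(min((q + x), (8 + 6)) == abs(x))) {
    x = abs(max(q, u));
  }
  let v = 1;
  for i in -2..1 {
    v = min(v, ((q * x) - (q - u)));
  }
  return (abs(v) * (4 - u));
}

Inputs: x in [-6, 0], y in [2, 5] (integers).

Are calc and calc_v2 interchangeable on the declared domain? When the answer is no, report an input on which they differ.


Differences: statement counts differ; and local variable names differ — yet all 28 inputs agree.
verdict: equivalent


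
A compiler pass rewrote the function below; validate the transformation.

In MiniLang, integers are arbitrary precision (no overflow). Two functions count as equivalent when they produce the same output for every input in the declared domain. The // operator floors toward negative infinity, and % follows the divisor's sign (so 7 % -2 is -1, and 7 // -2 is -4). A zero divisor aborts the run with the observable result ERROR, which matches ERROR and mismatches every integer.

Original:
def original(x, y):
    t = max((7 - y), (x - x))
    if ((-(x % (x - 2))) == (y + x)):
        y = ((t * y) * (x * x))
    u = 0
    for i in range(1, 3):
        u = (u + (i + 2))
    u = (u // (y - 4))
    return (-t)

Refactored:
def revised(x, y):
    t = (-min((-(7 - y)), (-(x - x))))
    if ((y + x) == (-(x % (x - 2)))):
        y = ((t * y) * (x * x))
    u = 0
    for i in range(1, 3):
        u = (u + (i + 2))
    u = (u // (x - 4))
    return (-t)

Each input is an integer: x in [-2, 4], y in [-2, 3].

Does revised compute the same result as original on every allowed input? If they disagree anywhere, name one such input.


Not equivalent: x=4, y=-2 separates them (-9 vs ERROR).
original: t becomes 9; next ((-(x % (x - 2))) == (y + x)) evaluates to false; next u becomes 0; next at i=1:; next u becomes 3; next at i=2:; next u becomes 7; next u becomes -2; next final value -9
revised: t becomes 9; next ((y + x) == (-(x % (x - 2)))) evaluates to false; next u becomes 0; next at i=1:; next u becomes 3; next at i=2:; next u becomes 7; next hits division by zero so the output is ERROR
verdict: not equivalent; witness: x=4, y=-2


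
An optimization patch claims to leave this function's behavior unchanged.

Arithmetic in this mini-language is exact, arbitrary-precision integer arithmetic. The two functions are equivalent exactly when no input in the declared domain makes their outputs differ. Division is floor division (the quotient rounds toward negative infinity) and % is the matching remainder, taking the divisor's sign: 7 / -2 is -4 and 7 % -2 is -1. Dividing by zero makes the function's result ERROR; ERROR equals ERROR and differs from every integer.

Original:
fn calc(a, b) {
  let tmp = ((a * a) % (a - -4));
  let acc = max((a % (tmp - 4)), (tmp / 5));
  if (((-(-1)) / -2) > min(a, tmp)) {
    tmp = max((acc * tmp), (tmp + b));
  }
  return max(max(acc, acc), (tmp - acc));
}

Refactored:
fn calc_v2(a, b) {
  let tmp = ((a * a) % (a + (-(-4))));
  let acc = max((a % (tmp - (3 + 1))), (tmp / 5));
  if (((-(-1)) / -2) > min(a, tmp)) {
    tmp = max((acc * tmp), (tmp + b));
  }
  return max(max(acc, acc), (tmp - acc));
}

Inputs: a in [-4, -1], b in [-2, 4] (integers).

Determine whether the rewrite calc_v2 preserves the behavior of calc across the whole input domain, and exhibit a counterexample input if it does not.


Reading the diff, among the changes: arithmetic usage differs, plus constant usage differs.
As a probe, take a=-3, b=0: calc runs tmp := 0 | acc := 0 | (((-(-1)) / -2) > min(a, tmp)): true | tmp := 0 | result 0; calc_v2 runs tmp := 0 | acc := 0 | (((-(-1)) / -2) > min(a, tmp)): true | tmp := 0 | result 0; both end at 0.
Across all 28 domain points the two functions coincide.
verdict: equivalent


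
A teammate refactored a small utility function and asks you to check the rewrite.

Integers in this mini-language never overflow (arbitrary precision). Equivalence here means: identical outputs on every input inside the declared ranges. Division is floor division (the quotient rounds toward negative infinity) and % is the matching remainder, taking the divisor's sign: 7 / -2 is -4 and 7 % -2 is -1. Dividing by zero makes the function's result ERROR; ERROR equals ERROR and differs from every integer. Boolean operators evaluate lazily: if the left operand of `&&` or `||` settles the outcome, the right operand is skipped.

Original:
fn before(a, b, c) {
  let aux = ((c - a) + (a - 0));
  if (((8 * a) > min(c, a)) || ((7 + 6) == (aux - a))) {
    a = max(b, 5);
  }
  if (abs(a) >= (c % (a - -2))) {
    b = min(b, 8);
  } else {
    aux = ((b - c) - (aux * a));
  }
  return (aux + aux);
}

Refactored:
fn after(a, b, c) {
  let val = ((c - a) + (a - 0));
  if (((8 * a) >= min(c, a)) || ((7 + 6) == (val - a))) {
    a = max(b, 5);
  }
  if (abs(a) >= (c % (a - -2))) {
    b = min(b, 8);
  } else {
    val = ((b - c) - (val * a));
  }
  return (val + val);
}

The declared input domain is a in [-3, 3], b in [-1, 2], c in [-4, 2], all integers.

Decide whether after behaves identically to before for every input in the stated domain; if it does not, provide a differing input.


Input a=0, b=-1, c=1: -4 from before versus 2 from after.
verdict: not equivalent; witness: a=0, b=-1, c=1


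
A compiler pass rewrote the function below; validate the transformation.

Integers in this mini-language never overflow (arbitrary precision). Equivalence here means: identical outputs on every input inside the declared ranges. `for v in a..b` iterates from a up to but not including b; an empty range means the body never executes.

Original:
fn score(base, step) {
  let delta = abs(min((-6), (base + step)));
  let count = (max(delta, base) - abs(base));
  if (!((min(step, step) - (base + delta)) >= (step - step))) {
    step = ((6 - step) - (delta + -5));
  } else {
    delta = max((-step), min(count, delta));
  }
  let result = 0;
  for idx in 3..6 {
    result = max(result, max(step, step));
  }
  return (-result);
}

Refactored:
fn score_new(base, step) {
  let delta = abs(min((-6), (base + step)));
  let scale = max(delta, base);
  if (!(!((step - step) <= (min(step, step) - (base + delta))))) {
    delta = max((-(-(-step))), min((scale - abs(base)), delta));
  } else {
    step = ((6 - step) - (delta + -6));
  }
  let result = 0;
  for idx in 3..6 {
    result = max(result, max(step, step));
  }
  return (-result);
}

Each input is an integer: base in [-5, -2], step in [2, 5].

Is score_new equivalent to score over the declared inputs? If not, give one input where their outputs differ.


These are not equivalent — on base=-3, step=2 the outputs split (-3 vs -4).
score: delta becomes 6; next count becomes 3; next (!((min(step, step) - (base + delta)) >= (step - step))) evaluates to true; next step becomes 3; next result becomes 0; next at idx=3:; next result becomes 3; next at idx=4:; next result becomes 3; next at idx=5:; next result becomes 3; next final value -3
score_new: delta becomes 6; next scale becomes 6; next (!(!((step - step) <= (min(step, step) - (base + delta))))) evaluates to false; next step becomes 4; next result becomes 0; next at idx=3:; next result becomes 4; next at idx=4:; next result becomes 4; next at idx=5:; next result becomes 4; next final value -4
verdict: not equivalent; witness: base=-3, step=2


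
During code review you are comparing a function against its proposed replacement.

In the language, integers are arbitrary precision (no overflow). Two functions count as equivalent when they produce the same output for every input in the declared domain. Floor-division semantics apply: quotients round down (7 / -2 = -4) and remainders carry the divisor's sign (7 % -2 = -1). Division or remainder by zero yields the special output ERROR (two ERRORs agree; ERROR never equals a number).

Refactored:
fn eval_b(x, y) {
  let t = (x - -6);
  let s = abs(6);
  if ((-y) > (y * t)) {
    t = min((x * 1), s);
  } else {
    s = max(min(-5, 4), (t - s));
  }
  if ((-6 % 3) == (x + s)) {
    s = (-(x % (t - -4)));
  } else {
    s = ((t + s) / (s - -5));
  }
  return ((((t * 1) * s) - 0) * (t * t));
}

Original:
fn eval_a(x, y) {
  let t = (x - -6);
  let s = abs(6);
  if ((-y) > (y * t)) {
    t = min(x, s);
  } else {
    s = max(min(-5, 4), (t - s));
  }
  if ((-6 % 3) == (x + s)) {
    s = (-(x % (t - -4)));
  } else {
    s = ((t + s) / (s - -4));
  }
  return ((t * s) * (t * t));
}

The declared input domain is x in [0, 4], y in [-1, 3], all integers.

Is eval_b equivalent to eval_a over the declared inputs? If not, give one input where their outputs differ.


These are not equivalent — on x=4, y=-1 the outputs split (64 vs 0).
eval_a: t := 10 | s := 6 | ((-y) > (y * t)): true | t := 4 | ((-6 % 3) == (x + s)): false | s := 1 | result 64
eval_b: t := 10 | s := 6 | ((-y) > (y * t)): true | t := 4 | ((-6 % 3) == (x + s)): false | s := 0 | result 0
verdict: not equivalent; witness: x=4, y=-1


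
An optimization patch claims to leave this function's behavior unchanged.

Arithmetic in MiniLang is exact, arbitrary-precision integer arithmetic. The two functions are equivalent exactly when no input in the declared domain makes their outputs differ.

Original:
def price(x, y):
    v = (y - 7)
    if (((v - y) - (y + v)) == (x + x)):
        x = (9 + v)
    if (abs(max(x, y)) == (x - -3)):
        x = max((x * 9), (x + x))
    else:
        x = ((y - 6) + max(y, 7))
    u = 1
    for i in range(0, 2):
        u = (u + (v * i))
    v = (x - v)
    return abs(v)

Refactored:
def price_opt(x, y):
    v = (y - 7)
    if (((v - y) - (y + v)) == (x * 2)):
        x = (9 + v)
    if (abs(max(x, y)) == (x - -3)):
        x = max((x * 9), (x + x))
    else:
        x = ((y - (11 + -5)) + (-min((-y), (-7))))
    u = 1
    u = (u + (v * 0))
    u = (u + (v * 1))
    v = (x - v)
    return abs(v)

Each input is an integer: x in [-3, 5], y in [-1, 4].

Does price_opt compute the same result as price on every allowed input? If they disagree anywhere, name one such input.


The two are interchangeable: local variable names differ, arithmetic usage differs, min/max/abs usage differs, constant usage differs, loop structure differs, and every declared input agrees.
One worked example (x=1, y=-1) — price: v becomes -8; next (((v - y) - (y + v)) == (x + x)) evaluates to true; next x becomes 1; next (abs(max(x, y)) == (x - -3)) evaluates to false; next x becomes 0; next u becomes 1; next at i=0:; next u becomes 1; next at i=1:; next u becomes -7; next v becomes 8; next final value 8; price_opt: v becomes -8; next (((v - y) - (y + v)) == (x * 2)) evaluates to true; next x becomes 1; next (abs(max(x, y)) == (x - -3)) evaluates to false; next x becomes 0; next u becomes 1; next u becomes 1; next u becomes -7; next v becomes 8; next final value 8; agreement on 8.
Sweeping the whole domain (54 inputs) finds no disagreement.
verdict: equivalent


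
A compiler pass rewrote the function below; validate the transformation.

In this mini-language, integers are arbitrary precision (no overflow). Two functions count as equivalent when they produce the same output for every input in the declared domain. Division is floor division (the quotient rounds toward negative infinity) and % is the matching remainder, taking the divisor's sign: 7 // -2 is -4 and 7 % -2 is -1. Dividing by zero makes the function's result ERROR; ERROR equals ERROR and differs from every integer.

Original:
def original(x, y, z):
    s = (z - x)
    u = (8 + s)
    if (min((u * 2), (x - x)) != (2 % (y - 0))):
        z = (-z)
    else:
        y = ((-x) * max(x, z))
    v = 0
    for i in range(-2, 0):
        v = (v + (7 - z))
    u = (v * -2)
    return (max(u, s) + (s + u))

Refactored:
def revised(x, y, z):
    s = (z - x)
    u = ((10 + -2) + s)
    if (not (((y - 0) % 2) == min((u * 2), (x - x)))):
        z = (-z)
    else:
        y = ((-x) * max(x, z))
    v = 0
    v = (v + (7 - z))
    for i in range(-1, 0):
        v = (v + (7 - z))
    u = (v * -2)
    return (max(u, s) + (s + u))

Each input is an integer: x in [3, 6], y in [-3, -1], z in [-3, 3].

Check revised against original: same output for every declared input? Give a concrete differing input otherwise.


These are not equivalent — on x=3, y=-1, z=-3 the outputs split (-52 vs -28).
original: s becomes -6; next u becomes 2; next (min((u * 2), (x - x)) != (2 % (y - 0))) evaluates to false; next y becomes -9; next v becomes 0; next at i=-2:; next v becomes 10; next at i=-1:; next v becomes 20; next u becomes -40; next final value -52
revised: s becomes -6; next u becomes 2; next (not (((y - 0) % 2) == min((u * 2), (x - x)))) evaluates to true; next z becomes 3; next v becomes 0; next v becomes 4; next at i=-1:; next v becomes 8; next u becomes -16; next final value -28
verdict: not equivalent; witness: x=3, y=-1, z=-3


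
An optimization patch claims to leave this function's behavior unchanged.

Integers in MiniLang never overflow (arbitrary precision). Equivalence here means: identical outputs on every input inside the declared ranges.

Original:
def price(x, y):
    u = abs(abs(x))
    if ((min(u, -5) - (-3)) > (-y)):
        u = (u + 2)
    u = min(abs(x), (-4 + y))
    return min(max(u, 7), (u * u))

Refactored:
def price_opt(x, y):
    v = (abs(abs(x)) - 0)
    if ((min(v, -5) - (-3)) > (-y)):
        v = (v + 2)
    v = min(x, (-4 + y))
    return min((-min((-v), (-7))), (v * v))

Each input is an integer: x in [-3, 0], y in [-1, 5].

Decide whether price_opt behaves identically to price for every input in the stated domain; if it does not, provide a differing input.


Run the pair on x=-3, y=2.
price: u := 3 | ((min(u, -5) - (-3)) > (-y)): false | u := -2 | result 4
price_opt: v := 3 | ((min(v, -5) - (-3)) > (-y)): false | v := -3 | result 7
4 != 7, so the rewrite changes behavior.
verdict: not equivalent; witness: x=-3, y=2
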